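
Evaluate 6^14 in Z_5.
Using Fermat: 6^{4} ≡ 1 (mod 5). 14 ≡ 2 (mod 4). So 6^{14} ≡ 6^{2} ≡ 1 (mod 5)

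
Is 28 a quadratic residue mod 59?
By Euler's criterion: 28^{29} ≡ 1 mod 59. Since this equals 1, 28 is a QR.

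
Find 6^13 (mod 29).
By repeated squaring (mod 29): 6^{1}≡6, 6^{2}≡7, 6^{4}≡20, 6^{8}≡23. Then 6^{13} = 6^{8+4+1} ≡ 23 × 20 × 6 ≡ 5 (mod 29)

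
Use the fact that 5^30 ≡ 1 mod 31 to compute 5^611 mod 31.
By Fermat: 5^{30} ≡ 1 mod 31. 611 ≡ 11 mod 30. So 5^{611} ≡ 5^{11} ≡ 25 mod 31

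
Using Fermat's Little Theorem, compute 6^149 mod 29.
By Fermat: 6^{28} ≡ 1 (mod 29). 149 = 5×28 + 9. So 6^{149} ≡ 6^{9} ≡ 22 (mod 29)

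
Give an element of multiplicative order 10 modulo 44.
31 has order 10 mod 44 since 31^{10} ≡ 1 mod 44 and no smaller power works.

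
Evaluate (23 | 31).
(23/31) = 23^{15} mod 31 = -1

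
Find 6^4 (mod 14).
6^{4} = 1296 ≡ 8 (mod 14)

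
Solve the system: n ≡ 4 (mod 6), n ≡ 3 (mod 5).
M = 6 × 5 = 30. M₁ = 5, y₁ ≡ 5 (mod 6). M₂ = 6, y₂ ≡ 1 (mod 5). n = 4×5×5 + 3×6×1 ≡ 28 (mod 30)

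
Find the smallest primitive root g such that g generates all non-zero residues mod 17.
g = 3. Powers: [3, 9, 10, 13, 5, 15, 11, 16, ...] generates all 16 non-zero residues.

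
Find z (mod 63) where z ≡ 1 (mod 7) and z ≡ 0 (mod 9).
M = 7 × 9 = 63. M₁ = 9, y₁ ≡ 4 (mod 7). M₂ = 7, y₂ ≡ 4 (mod 9). z = 1×9×4 + 0×7×4 ≡ 36 (mod 63)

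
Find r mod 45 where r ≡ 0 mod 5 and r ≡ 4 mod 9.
M = 5 × 9 = 45. M₁ = 9, y₁ ≡ 4 mod 5. M₂ = 5, y₂ ≡ 2 mod 9. r = 0×9×4 + 4×5×2 ≡ 40 mod 45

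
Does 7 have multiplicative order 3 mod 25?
Powers of 7 mod 25: 7^1≡7, 7^2≡24, 7^3≡18, 7^4≡1. 7^3≡18≢1, so ord ≠ 3. No, the actual order is 4.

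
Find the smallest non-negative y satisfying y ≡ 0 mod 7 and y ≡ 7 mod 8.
M = 7 × 8 = 56. M₁ = 8, y₁ ≡ 1 mod 7. M₂ = 7, y₂ ≡ 7 mod 8. y = 0×8×1 + 7×7×7 ≡ 7 mod 56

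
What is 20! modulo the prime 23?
(22)! = (20)! × (21) × (22) ≡ -1 mod 23. So (20)! ≡ -1 × [(22)(21)]^(-1) ≡ 11 mod 23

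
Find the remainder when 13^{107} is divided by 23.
By Fermat: 13^{22} ≡ 1 (mod 23). 107 = 4×22 + 19. So 13^{107} ≡ 13^{19} ≡ 2 (mod 23)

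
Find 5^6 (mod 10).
By repeated squaring (mod 10): 5^{1}≡5, 5^{2}≡5, 5^{4}≡5. Then 5^{6} = 5^{4+2} ≡ 5 × 5 ≡ 5 (mod 10)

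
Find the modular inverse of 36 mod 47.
Since 47 is prime, by Fermat 36^(-1) ≡ 36^{45} ≡ 17 mod 47. Verify: 36 × 17 = 612 ≡ 1 mod 47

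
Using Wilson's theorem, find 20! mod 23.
(22)! = (20)! × (21) × (22) ≡ -1 (mod 23). So (20)! ≡ -1 × [(22)(21)]^(-1) ≡ 11 (mod 23)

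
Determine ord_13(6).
Powers of 6 mod 13: 6^1≡6, 6^2≡10, 6^3≡8, 6^4≡9, 6^5≡2, 6^6≡12, 6^7≡7, 6^8≡3, 6^9≡5, 6^10≡4, 6^11≡11, 6^12≡1. Order = 12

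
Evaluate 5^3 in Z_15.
5^{3} = 125 ≡ 5 (mod 15)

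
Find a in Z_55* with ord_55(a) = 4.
32 has order 4 mod 55 since 32^{4} ≡ 1 mod 55 and no smaller power works.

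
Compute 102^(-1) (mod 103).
Since 103 is prime, by Fermat 102^(-1) ≡ 102^{101} ≡ 102 (mod 103). Verify: 102 × 102 = 10404 ≡ 1 (mod 103)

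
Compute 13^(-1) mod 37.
Since 37 is prime, by Fermat 13^(-1) ≡ 13^{35} ≡ 20 mod 37. Verify: 13 × 20 = 260 ≡ 1 mod 37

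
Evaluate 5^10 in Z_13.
By repeated squaring (mod 13): 5^{1}≡5, 5^{2}≡12, 5^{4}≡1, 5^{8}≡1. Then 5^{10} = 5^{8+2} ≡ 1 × 12 ≡ 12 (mod 13)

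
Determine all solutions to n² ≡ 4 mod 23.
The square roots of 4 mod 23 are 2 and 21. Verify: 2² = 4 ≡ 4 mod 23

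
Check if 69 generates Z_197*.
69^{28} ≡ 1 (mod 197) and 28 < 196, so ord_197(69) = 28 ≠ 196 and 69 is not a primitive root.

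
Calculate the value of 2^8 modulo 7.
Using Fermat: 2^{6} ≡ 1 (mod 7). 8 ≡ 2 (mod 6). So 2^{8} ≡ 2^{2} ≡ 4 (mod 7)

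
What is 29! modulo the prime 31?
(30)! = (29)! × (30) ≡ -1 mod 31. So (29)! ≡ -1 × (30)^(-1) ≡ (-1)×(-1) = 1 mod 31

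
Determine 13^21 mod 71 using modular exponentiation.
By repeated squaring mod 71: 13^{1}≡13, 13^{2}≡27, 13^{4}≡19, 13^{8}≡6, 13^{16}≡36. Then 13^{21} = 13^{16+4+1} ≡ 36 × 19 × 13 ≡ 17 mod 71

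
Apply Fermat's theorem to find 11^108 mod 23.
By Fermat: 11^{22} ≡ 1 mod 23. 108 = 4×22 + 20. So 11^{108} ≡ 11^{20} ≡ 4 mod 23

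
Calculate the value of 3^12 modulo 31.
By repeated squaring (mod 31): 3^{1}≡3, 3^{2}≡9, 3^{4}≡19, 3^{8}≡20. Then 3^{12} = 3^{8+4} ≡ 20 × 19 ≡ 8 (mod 31)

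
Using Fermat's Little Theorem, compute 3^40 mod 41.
By Fermat's Little Theorem, 3^{40} ≡ 1 (mod 41) since 41 is prime and gcd(3, 41) = 1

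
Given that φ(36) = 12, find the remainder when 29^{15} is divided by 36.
By Euler: 29^{12} ≡ 1 mod 36 since gcd(29, 36) = 1. 15 = 1×12 + 3. So 29^{15} ≡ 29^{3} ≡ 17 mod 36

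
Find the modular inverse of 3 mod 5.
Since 5 is prime, by Fermat 3^(-1) ≡ 3^{3} ≡ 2 mod 5. Verify: 3 × 2 = 6 ≡ 1 mod 5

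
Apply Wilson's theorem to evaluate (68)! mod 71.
(70)! = (68)! × (69) × (70) ≡ -1 mod 71. So (68)! ≡ -1 × [(70)(69)]^(-1) ≡ 35 mod 71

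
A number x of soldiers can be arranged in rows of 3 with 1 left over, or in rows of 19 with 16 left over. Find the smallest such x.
M = 3 × 19 = 57. M₁ = 19, y₁ ≡ 1 (mod 3). M₂ = 3, y₂ ≡ 13 (mod 19). x = 1×19×1 + 16×3×13 ≡ 16 (mod 57)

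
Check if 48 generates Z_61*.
48^{6} ≡ 1 mod 61 and 6 < 60, so ord_61(48) = 6 ≠ 60 and 48 is not a primitive root.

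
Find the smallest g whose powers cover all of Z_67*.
g = 2. For each prime q|66: 2^{33}≡66, 2^{22}≡37, 2^{6}≡64, none ≡ 1, so ord_67(2) = 66 and 2 is a primitive root.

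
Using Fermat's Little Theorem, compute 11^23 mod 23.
By Fermat: 11^{22} ≡ 1 mod 23. So 11^{23} = 11^{22} · 11^{1} ≡ 11^{1} ≡ 11 mod 23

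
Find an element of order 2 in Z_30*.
11 has order 2 mod 30 since 11^{2} ≡ 1 mod 30 and no smaller power works.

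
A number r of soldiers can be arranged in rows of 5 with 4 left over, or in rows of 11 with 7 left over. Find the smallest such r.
M = 5 × 11 = 55. M₁ = 11, y₁ ≡ 1 mod 5. M₂ = 5, y₂ ≡ 9 mod 11. r = 4×11×1 + 7×5×9 ≡ 29 mod 55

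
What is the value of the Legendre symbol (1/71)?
(1/71) = 1^{35} mod 71 = 1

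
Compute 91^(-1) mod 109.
Since 109 is prime, by Fermat 91^(-1) ≡ 91^{107} ≡ 6 mod 109. Verify: 91 × 6 = 546 ≡ 1 mod 109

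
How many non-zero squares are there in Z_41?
Exactly half the non-zero residues mod a prime are QRs: (41-1)/2 = 20.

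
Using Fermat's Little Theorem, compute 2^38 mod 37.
By Fermat: 2^{36} ≡ 1 mod 37. So 2^{38} = 2^{36} · 2^{2} ≡ 2^{2} ≡ 4 mod 37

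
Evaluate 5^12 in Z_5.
By repeated squaring (mod 5): 5^{1}≡0, 5^{2}≡0, 5^{4}≡0, 5^{8}≡0. Then 5^{12} = 5^{8+4} ≡ 0 × 0 ≡ 0 (mod 5)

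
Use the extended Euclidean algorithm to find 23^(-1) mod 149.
Extended GCD: 23(13) + 149(-2) = 1. So 23^(-1) ≡ 13 mod 149. Verify: 23 × 13 = 299 ≡ 1 mod 149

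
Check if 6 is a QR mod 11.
By Euler's criterion: 6^{5} ≡ 10 (mod 11). Since this equals -1 (≡ 10), 6 is not a QR.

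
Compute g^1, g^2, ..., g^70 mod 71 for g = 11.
11^1, 11^2, ..., 11^{70} mod 71: [11, 50, 53, 15, 23, 40, 14, 12, 61, 32, 68, 38, 63, 54, 26, 2, 22, 29, 35, 30, 46, 9, 28, 24, 51, 64, 65, 5, 55, 37, 52, 4, 44, 58, 70, 60, 21, 18, 56, 48, 31, 57, 59, 10, 39, 3, 33, 8, 17, 45, 69, 49, 42, 36, 41, 25, 62, 43, 47, 20, 7, 6, 66, 16, 34, 19, 67, 27, 13, 1]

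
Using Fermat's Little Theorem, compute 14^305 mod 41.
By Fermat: 14^{40} ≡ 1 mod 41. 305 ≡ 25 mod 40. So 14^{305} ≡ 14^{25} ≡ 14 mod 41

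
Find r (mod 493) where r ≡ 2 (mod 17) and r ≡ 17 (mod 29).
M = 17 × 29 = 493. M₁ = 29, y₁ ≡ 10 (mod 17). M₂ = 17, y₂ ≡ 12 (mod 29). r = 2×29×10 + 17×17×12 ≡ 104 (mod 493)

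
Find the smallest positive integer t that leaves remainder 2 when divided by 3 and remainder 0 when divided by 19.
M = 3 × 19 = 57. M₁ = 19, y₁ ≡ 1 mod 3. M₂ = 3, y₂ ≡ 13 mod 19. t = 2×19×1 + 0×3×13 ≡ 38 mod 57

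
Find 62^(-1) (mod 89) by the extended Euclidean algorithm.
Extended GCD: 62(-33) + 89(23) = 1. So 62^(-1) ≡ -33 ≡ 56 (mod 89). Verify: 62 × 56 = 3472 ≡ 1 (mod 89)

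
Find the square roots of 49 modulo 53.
The square roots of 49 mod 53 are 46 and 7. Verify: 46² = 2116 ≡ 49 mod 53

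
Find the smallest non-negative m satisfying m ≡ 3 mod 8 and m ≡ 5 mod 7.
M = 8 × 7 = 56. M₁ = 7, y₁ ≡ 7 mod 8. M₂ = 8, y₂ ≡ 1 mod 7. m = 3×7×7 + 5×8×1 ≡ 19 mod 56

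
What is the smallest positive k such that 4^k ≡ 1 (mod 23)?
Powers of 4 mod 23: 4^1≡4, 4^2≡16, 4^3≡18, 4^4≡3, 4^5≡12, 4^6≡2, 4^7≡8, 4^8≡9, 4^9≡13, 4^10≡6, 4^11≡1. Order = 11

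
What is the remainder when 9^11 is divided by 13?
By repeated squaring (mod 13): 9^{1}≡9, 9^{2}≡3, 9^{4}≡9, 9^{8}≡3. Then 9^{11} = 9^{8+2+1} ≡ 3 × 3 × 9 ≡ 3 (mod 13)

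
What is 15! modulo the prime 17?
(16)! = (15)! × (16) ≡ -1 (mod 17). So (15)! ≡ -1 × (16)^(-1) ≡ (-1)×(-1) = 1 (mod 17)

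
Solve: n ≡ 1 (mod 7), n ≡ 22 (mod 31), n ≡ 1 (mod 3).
M = 7 × 31 × 3 = 651. M₁ = 93, y₁ ≡ 4 (mod 7). M₂ = 21, y₂ ≡ 3 (mod 31). M₃ = 217, y₃ ≡ 1 (mod 3). n = 1×93×4 + 22×21×3 + 1×217×1 ≡ 22 (mod 651)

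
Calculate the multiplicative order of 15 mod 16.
Powers of 15 mod 16: 15^1≡15, 15^2≡1. ord_16(15) = 2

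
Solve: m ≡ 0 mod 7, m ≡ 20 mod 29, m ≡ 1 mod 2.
M = 7 × 29 × 2 = 406. M₁ = 58, y₁ ≡ 4 mod 7. M₂ = 14, y₂ ≡ 27 mod 29. M₃ = 203, y₃ ≡ 1 mod 2. m = 0×58×4 + 20×14×27 + 1×203×1 ≡ 49 mod 406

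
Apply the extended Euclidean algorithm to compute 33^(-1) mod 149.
Extended GCD: 33(-9) + 149(2) = 1. So 33^(-1) ≡ -9 ≡ 140 (mod 149). Verify: 33 × 140 = 4620 ≡ 1 (mod 149)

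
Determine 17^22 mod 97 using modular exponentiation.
By repeated squaring (mod 97): 17^{1}≡17, 17^{2}≡95, 17^{4}≡4, 17^{8}≡16, 17^{16}≡62. Then 17^{22} = 17^{16+4+2} ≡ 62 × 4 × 95 ≡ 86 (mod 97)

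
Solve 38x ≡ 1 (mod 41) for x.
Since 41 is prime, by Fermat 38^(-1) ≡ 38^{39} ≡ 27 (mod 41). Verify: 38 × 27 = 1026 ≡ 1 (mod 41)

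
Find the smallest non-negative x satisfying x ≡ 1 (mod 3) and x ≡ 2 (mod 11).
M = 3 × 11 = 33. M₁ = 11, y₁ ≡ 2 (mod 3). M₂ = 3, y₂ ≡ 4 (mod 11). x = 1×11×2 + 2×3×4 ≡ 13 (mod 33)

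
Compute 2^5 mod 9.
By repeated squaring mod 9: 2^{1}≡2, 2^{2}≡4, 2^{4}≡7. Then 2^{5} = 2^{4+1} ≡ 7 × 2 ≡ 5 mod 9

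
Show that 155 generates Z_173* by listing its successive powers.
155^1, 155^2, ..., 155^{172} mod 173: [155, 151, 50, 138, 111, 78, 153, 14, 94, 38, 8, 29, 170, 54, 66, 23, 105, 13, 112, 60, 131, 64, 59, 149, 86, 9, 11, 148, 104, 31, 134, 10, 166, 126, 154, 169, 72, 88, 146, 140, 75, 34, 80, 117, 143, 21, 141, 57, 12, 130, 82, 81, 99, 121, 71, 106, 168, 90, 110, 96, 2, 137, 129, 100, 103, 49, 156, 133, 28, 15, 76, 16, 58, 167, 108, 132, 46, 37, 26, 51, 120, 89, 128, 118, 125, 172, 18, 22, 123, 35, 62, 95, 20, 159, 79, 135, 165, 144, 3, 119, 107, 150, 68, 160, 61, 113, 42, 109, 114, 24, 87, 164, 162, 25, 69, 142, 39, 163, 7, 47, 19, 4, 101, 85, 27, 33, 98, 139, 93, 56, 30, 152, 32, 116, 161, 43, 91, 92, 74, 52, 102, 67, 5, 83, 63, 77, 171, 36, 44, 73, 70, 124, 17, 40, 145, 158, 97, 157, 115, 6, 65, 41, 127, 136, 147, 122, 53, 84, 45, 55, 48, 1]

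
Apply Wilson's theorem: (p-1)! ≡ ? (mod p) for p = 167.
By Wilson's theorem, (166)! ≡ -1 ≡ 166 mod 167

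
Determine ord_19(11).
Powers of 11 mod 19: 11^1≡11, 11^2≡7, 11^3≡1. Order = 3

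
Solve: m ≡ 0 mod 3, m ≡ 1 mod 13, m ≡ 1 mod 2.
M = 3 × 13 × 2 = 78. M₁ = 26, y₁ ≡ 2 mod 3. M₂ = 6, y₂ ≡ 11 mod 13. M₃ = 39, y₃ ≡ 1 mod 2. m = 0×26×2 + 1×6×11 + 1×39×1 ≡ 27 mod 78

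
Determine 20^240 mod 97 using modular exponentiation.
Using Fermat: 20^{96} ≡ 1 mod 97. 240 ≡ 48 mod 96. So 20^{240} ≡ 20^{48} ≡ 96 mod 97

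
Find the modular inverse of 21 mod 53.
Since 53 is prime, by Fermat 21^(-1) ≡ 21^{51} ≡ 48 (mod 53). Verify: 21 × 48 = 1008 ≡ 1 (mod 53)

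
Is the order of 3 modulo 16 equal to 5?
Powers of 3 mod 16: 3^1≡3, 3^2≡9, 3^3≡11, 3^4≡1. Already 3^4≡1, so the order is 4 < 5. No, the actual order is 4.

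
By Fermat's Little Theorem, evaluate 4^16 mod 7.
By Fermat: 4^{6} ≡ 1 mod 7. 16 = 2×6 + 4. So 4^{16} ≡ 4^{4} ≡ 4 mod 7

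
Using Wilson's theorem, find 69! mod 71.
(70)! = (69)! × (70) ≡ -1 (mod 71). So (69)! ≡ -1 × (70)^(-1) ≡ (-1)×(-1) = 1 (mod 71)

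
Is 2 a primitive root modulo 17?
2^{8} ≡ 1 mod 17 and 8 < 16, so ord_17(2) = 8 ≠ 16 and 2 is not a primitive root.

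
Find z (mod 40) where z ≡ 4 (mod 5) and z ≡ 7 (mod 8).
M = 5 × 8 = 40. M₁ = 8, y₁ ≡ 2 (mod 5). M₂ = 5, y₂ ≡ 5 (mod 8). z = 4×8×2 + 7×5×5 ≡ 39 (mod 40)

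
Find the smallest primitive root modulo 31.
g = 3. Powers: [3, 9, 27, 19, 26, 16, 17, 20, 29, ...] generates all 30 non-zero residues.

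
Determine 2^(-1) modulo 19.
Since 19 is prime, by Fermat 2^(-1) ≡ 2^{17} ≡ 10 mod 19. Verify: 2 × 10 = 20 ≡ 1 mod 19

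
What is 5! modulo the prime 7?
(6)! = (5)! × (6) ≡ -1 (mod 7). So (5)! ≡ -1 × (6)^(-1) ≡ (-1)×(-1) = 1 (mod 7)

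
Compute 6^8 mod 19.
By repeated squaring mod 19: 6^{1}≡6, 6^{2}≡17, 6^{4}≡4, 6^{8}≡16. So 6^{8} ≡ 16 mod 19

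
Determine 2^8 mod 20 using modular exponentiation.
By repeated squaring (mod 20): 2^{1}≡2, 2^{2}≡4, 2^{4}≡16, 2^{8}≡16. So 2^{8} ≡ 16 (mod 20)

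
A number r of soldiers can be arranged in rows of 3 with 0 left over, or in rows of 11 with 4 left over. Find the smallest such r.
M = 3 × 11 = 33. M₁ = 11, y₁ ≡ 2 (mod 3). M₂ = 3, y₂ ≡ 4 (mod 11). r = 0×11×2 + 4×3×4 ≡ 15 (mod 33)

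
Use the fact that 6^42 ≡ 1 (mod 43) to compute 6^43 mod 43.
By Fermat: 6^{42} ≡ 1 (mod 43). So 6^{43} = 6^{42} · 6^{1} ≡ 6^{1} ≡ 6 (mod 43)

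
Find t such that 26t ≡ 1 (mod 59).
Since 59 is prime, by Fermat 26^(-1) ≡ 26^{57} ≡ 25 (mod 59). Verify: 26 × 25 = 650 ≡ 1 (mod 59)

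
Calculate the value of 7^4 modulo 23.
7^{4} = 2401 ≡ 9 (mod 23)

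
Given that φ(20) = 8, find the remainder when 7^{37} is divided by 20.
By Euler: 7^{8} ≡ 1 mod 20 since gcd(7, 20) = 1. 37 = 4×8 + 5. So 7^{37} ≡ 7^{5} ≡ 7 mod 20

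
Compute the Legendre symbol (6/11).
(6/11) = 6^{5} mod 11 = -1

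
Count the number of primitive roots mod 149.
A prime p has φ(p-1) primitive roots; here φ(148) = 72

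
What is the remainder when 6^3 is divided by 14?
6^{3} = 216 ≡ 6 (mod 14)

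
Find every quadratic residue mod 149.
Quadratic residues modulo 149: {1, 4, 5, 6, 7, 9, 16, 17, 19, 20, 22, 24, 25, 26, 28, 29, 30, 31, 33, 35, 36, 37, 39, 42, 45, 46, 47, 49, 53, 54, 61, 63, 64, 67, 68, 69, 73, 76, 80, 81, 82, 85, 86, 88, 95, 96, 100, 102, 103, 104, 107, 110, 112, 113, 114, 116, 118, 119, 120, 121, 123, 124, 125, 127, 129, 130, 132, 133, 140, 142, 143, 144, 145, 148}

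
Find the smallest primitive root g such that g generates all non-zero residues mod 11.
g = 2. Powers: [2, 4, 8, 5, 10, 9, ...] generates all 10 non-zero residues.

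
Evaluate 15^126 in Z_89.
Using Fermat: 15^{88} ≡ 1 mod 89. 126 ≡ 38 mod 88. So 15^{126} ≡ 15^{38} ≡ 69 mod 89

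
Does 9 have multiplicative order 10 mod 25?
Powers of 9 mod 25: 9^1≡9, 9^2≡6, 9^3≡4, 9^4≡11, 9^5≡24, 9^6≡16, 9^7≡19, 9^8≡21, 9^9≡14, 9^10≡1. First k with 9^k≡1 is k=10. Yes, ord_25(9) = 10.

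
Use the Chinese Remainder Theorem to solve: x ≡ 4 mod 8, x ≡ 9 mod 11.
M = 8 × 11 = 88. M₁ = 11, y₁ ≡ 3 mod 8. M₂ = 8, y₂ ≡ 7 mod 11. x = 4×11×3 + 9×8×7 ≡ 20 mod 88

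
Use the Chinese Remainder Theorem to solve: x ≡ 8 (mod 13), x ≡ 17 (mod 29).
M = 13 × 29 = 377. M₁ = 29, y₁ ≡ 9 (mod 13). M₂ = 13, y₂ ≡ 9 (mod 29). x = 8×29×9 + 17×13×9 ≡ 307 (mod 377)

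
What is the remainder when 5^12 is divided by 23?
By repeated squaring (mod 23): 5^{1}≡5, 5^{2}≡2, 5^{4}≡4, 5^{8}≡16. Then 5^{12} = 5^{8+4} ≡ 16 × 4 ≡ 18 (mod 23)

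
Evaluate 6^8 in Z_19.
By repeated squaring mod 19: 6^{1}≡6, 6^{2}≡17, 6^{4}≡4, 6^{8}≡16. So 6^{8} ≡ 16 mod 19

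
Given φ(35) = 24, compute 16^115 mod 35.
By Euler: 16^{24} ≡ 1 (mod 35) since gcd(16, 35) = 1. 115 = 4×24 + 19. So 16^{115} ≡ 16^{19} ≡ 16 (mod 35)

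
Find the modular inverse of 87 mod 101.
Since 101 is prime, by Fermat 87^(-1) ≡ 87^{99} ≡ 36 (mod 101). Verify: 87 × 36 = 3132 ≡ 1 (mod 101)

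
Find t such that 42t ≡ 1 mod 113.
Since 113 is prime, by Fermat 42^(-1) ≡ 42^{111} ≡ 35 mod 113. Verify: 42 × 35 = 1470 ≡ 1 mod 113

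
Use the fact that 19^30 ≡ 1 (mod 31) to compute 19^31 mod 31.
By Fermat: 19^{30} ≡ 1 (mod 31). So 19^{31} = 19^{30} · 19^{1} ≡ 19^{1} ≡ 19 (mod 31)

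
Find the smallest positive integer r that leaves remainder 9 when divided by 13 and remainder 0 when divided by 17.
M = 13 × 17 = 221. M₁ = 17, y₁ ≡ 10 (mod 13). M₂ = 13, y₂ ≡ 4 (mod 17). r = 9×17×10 + 0×13×4 ≡ 204 (mod 221)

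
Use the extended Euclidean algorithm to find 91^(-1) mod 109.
Extended GCD: 91(6) + 109(-5) = 1. So 91^(-1) ≡ 6 (mod 109). Verify: 91 × 6 = 546 ≡ 1 (mod 109)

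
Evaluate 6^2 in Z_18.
6^{2} = 36 ≡ 0 mod 18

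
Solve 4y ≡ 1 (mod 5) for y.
Since 5 is prime, by Fermat 4^(-1) ≡ 4^{3} ≡ 4 (mod 5). Verify: 4 × 4 = 16 ≡ 1 (mod 5)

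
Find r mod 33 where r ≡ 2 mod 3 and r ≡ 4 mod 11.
M = 3 × 11 = 33. M₁ = 11, y₁ ≡ 2 mod 3. M₂ = 3, y₂ ≡ 4 mod 11. r = 2×11×2 + 4×3×4 ≡ 26 mod 33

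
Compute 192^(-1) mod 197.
Since 197 is prime, by Fermat 192^(-1) ≡ 192^{195} ≡ 118 mod 197. Verify: 192 × 118 = 22656 ≡ 1 mod 197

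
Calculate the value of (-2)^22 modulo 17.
Using Fermat: (-2)^{16} ≡ 1 mod 17. 22 ≡ 6 mod 16. So (-2)^{22} ≡ (-2)^{6} ≡ 13 mod 17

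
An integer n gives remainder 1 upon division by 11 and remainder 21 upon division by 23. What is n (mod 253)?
M = 11 × 23 = 253. M₁ = 23, y₁ ≡ 1 (mod 11). M₂ = 11, y₂ ≡ 21 (mod 23). n = 1×23×1 + 21×11×21 ≡ 67 (mod 253)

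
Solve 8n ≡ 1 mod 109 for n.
Since 109 is prime, by Fermat 8^(-1) ≡ 8^{107} ≡ 41 mod 109. Verify: 8 × 41 = 328 ≡ 1 mod 109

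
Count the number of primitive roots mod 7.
A prime p has φ(p-1) primitive roots; here φ(6) = 2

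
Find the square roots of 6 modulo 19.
The square roots of 6 mod 19 are 5 and 14. Verify: 5² = 25 ≡ 6 mod 19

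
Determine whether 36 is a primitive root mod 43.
36^{3} ≡ 1 (mod 43) and 3 < 42, so ord_43(36) = 3 ≠ 42 and 36 is not a primitive root.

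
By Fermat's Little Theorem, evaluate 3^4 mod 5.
By Fermat's Little Theorem, 3^{4} ≡ 1 (mod 5) since 5 is prime and gcd(3, 5) = 1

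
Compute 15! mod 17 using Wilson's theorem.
(16)! = (15)! × (16) ≡ -1 mod 17. So (15)! ≡ -1 × (16)^(-1) ≡ (-1)×(-1) = 1 mod 17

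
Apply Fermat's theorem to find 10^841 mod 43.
By Fermat: 10^{42} ≡ 1 mod 43. 841 ≡ 1 mod 42. So 10^{841} ≡ 10^{1} ≡ 10 mod 43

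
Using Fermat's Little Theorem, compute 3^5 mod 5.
By Fermat: 3^{4} ≡ 1 (mod 5). So 3^{5} = 3^{4} · 3^{1} ≡ 3^{1} ≡ 3 (mod 5)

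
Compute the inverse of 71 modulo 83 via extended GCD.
Extended GCD: 71(-7) + 83(6) = 1. So 71^(-1) ≡ -7 ≡ 76 mod 83. Verify: 71 × 76 = 5396 ≡ 1 mod 83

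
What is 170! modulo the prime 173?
(172)! = (170)! × (171) × (172) ≡ -1 mod 173. So (170)! ≡ -1 × [(172)(171)]^(-1) ≡ 86 mod 173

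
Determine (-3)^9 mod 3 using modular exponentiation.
By repeated squaring mod 3: (-3)^{1}≡0, (-3)^{2}≡0, (-3)^{4}≡0, (-3)^{8}≡0. Then (-3)^{9} = (-3)^{8+1} ≡ 0 × 0 ≡ 0 mod 3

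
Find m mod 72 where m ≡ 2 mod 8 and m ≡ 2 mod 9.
M = 8 × 9 = 72. M₁ = 9, y₁ ≡ 1 mod 8. M₂ = 8, y₂ ≡ 8 mod 9. m = 2×9×1 + 2×8×8 ≡ 2 mod 72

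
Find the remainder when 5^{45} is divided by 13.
By Fermat: 5^{12} ≡ 1 mod 13. 45 = 3×12 + 9. So 5^{45} ≡ 5^{9} ≡ 5 mod 13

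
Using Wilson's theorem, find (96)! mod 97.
By Wilson's theorem, (96)! ≡ -1 ≡ 96 (mod 97)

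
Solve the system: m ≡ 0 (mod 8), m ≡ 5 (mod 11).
M = 8 × 11 = 88. M₁ = 11, y₁ ≡ 3 (mod 8). M₂ = 8, y₂ ≡ 7 (mod 11). m = 0×11×3 + 5×8×7 ≡ 16 (mod 88)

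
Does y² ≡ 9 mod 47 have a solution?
By Euler's criterion: 9^{23} ≡ 1 mod 47. Since this equals 1, 9 is a QR.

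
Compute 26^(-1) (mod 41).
Since 41 is prime, by Fermat 26^(-1) ≡ 26^{39} ≡ 30 (mod 41). Verify: 26 × 30 = 780 ≡ 1 (mod 41)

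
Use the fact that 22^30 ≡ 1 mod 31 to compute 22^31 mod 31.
By Fermat: 22^{30} ≡ 1 mod 31. So 22^{31} = 22^{30} · 22^{1} ≡ 22^{1} ≡ 22 mod 31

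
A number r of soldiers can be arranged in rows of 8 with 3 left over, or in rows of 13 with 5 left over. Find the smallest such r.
M = 8 × 13 = 104. M₁ = 13, y₁ ≡ 5 (mod 8). M₂ = 8, y₂ ≡ 5 (mod 13). r = 3×13×5 + 5×8×5 ≡ 83 (mod 104)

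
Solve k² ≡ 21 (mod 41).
The square roots of 21 mod 41 are 12 and 29. Verify: 12² = 144 ≡ 21 (mod 41)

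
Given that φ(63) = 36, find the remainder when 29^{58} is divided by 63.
By Euler: 29^{36} ≡ 1 (mod 63) since gcd(29, 63) = 1. 58 = 1×36 + 22. So 29^{58} ≡ 29^{22} ≡ 43 (mod 63)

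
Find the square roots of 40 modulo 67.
The square roots of 40 mod 67 are 24 and 43. Verify: 24² = 576 ≡ 40 mod 67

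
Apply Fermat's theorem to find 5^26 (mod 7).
By Fermat: 5^{6} ≡ 1 (mod 7). 26 = 4×6 + 2. So 5^{26} ≡ 5^{2} ≡ 4 (mod 7)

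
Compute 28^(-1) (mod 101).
Since 101 is prime, by Fermat 28^(-1) ≡ 28^{99} ≡ 83 (mod 101). Verify: 28 × 83 = 2324 ≡ 1 (mod 101)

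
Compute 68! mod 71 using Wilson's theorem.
(70)! = (68)! × (69) × (70) ≡ -1 mod 71. So (68)! ≡ -1 × [(70)(69)]^(-1) ≡ 35 mod 71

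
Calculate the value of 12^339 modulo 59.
Using Fermat: 12^{58} ≡ 1 (mod 59). 339 ≡ 49 (mod 58). So 12^{339} ≡ 12^{49} ≡ 48 (mod 59)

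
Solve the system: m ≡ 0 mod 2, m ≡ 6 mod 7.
M = 2 × 7 = 14. M₁ = 7, y₁ ≡ 1 mod 2. M₂ = 2, y₂ ≡ 4 mod 7. m = 0×7×1 + 6×2×4 ≡ 6 mod 14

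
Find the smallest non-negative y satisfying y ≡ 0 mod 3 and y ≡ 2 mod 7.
M = 3 × 7 = 21. M₁ = 7, y₁ ≡ 1 mod 3. M₂ = 3, y₂ ≡ 5 mod 7. y = 0×7×1 + 2×3×5 ≡ 9 mod 21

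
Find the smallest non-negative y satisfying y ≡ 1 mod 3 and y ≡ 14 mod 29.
M = 3 × 29 = 87. M₁ = 29, y₁ ≡ 2 mod 3. M₂ = 3, y₂ ≡ 10 mod 29. y = 1×29×2 + 14×3×10 ≡ 43 mod 87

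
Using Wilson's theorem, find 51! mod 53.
(52)! = (51)! × (52) ≡ -1 mod 53. So (51)! ≡ -1 × (52)^(-1) ≡ (-1)×(-1) = 1 mod 53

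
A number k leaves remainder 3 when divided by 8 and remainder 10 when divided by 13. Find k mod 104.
M = 8 × 13 = 104. M₁ = 13, y₁ ≡ 5 mod 8. M₂ = 8, y₂ ≡ 5 mod 13. k = 3×13×5 + 10×8×5 ≡ 75 mod 104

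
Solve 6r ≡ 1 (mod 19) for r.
Since 19 is prime, by Fermat 6^(-1) ≡ 6^{17} ≡ 16 (mod 19). Verify: 6 × 16 = 96 ≡ 1 (mod 19)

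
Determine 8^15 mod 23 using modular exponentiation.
By repeated squaring (mod 23): 8^{1}≡8, 8^{2}≡18, 8^{4}≡2, 8^{8}≡4. Then 8^{15} = 8^{8+4+2+1} ≡ 4 × 2 × 18 × 8 ≡ 2 (mod 23)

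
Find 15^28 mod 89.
By repeated squaring mod 89: 15^{1}≡15, 15^{2}≡47, 15^{4}≡73, 15^{8}≡78, 15^{16}≡32. Then 15^{28} = 15^{16+8+4} ≡ 32 × 78 × 73 ≡ 25 mod 89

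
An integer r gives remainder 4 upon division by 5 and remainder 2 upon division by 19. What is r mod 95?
M = 5 × 19 = 95. M₁ = 19, y₁ ≡ 4 mod 5. M₂ = 5, y₂ ≡ 4 mod 19. r = 4×19×4 + 2×5×4 ≡ 59 mod 95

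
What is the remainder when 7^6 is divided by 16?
By repeated squaring mod 16: 7^{1}≡7, 7^{2}≡1, 7^{4}≡1. Then 7^{6} = 7^{4+2} ≡ 1 × 1 ≡ 1 mod 16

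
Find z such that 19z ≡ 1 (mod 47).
Since 47 is prime, by Fermat 19^(-1) ≡ 19^{45} ≡ 5 (mod 47). Verify: 19 × 5 = 95 ≡ 1 (mod 47)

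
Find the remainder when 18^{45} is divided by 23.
By Fermat: 18^{22} ≡ 1 mod 23. 45 = 2×22 + 1. So 18^{45} ≡ 18^{1} ≡ 18 mod 23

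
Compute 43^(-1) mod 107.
Since 107 is prime, by Fermat 43^(-1) ≡ 43^{105} ≡ 5 mod 107. Verify: 43 × 5 = 215 ≡ 1 mod 107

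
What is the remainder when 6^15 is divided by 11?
Using Fermat: 6^{10} ≡ 1 mod 11. 15 ≡ 5 mod 10. So 6^{15} ≡ 6^{5} ≡ 10 mod 11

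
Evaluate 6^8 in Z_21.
By repeated squaring mod 21: 6^{1}≡6, 6^{2}≡15, 6^{4}≡15, 6^{8}≡15. So 6^{8} ≡ 15 mod 21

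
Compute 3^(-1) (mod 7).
Since 7 is prime, by Fermat 3^(-1) ≡ 3^{5} ≡ 5 (mod 7). Verify: 3 × 5 = 15 ≡ 1 (mod 7)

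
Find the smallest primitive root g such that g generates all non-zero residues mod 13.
g = 2. For each prime q|12: 2^{6}≡12, 2^{4}≡3, none ≡ 1, so ord_13(2) = 12 and 2 is a primitive root.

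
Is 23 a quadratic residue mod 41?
By Euler's criterion: 23^{20} ≡ 1 mod 41. Since this equals 1, 23 is a QR.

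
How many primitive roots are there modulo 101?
A prime p has φ(p-1) primitive roots; here φ(100) = 40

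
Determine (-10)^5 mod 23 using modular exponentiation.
By repeated squaring mod 23: (-10)^{1}≡13, (-10)^{2}≡8, (-10)^{4}≡18. Then (-10)^{5} = (-10)^{4+1} ≡ 18 × 13 ≡ 4 mod 23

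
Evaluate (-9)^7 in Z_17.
By repeated squaring mod 17: (-9)^{1}≡8, (-9)^{2}≡13, (-9)^{4}≡16. Then (-9)^{7} = (-9)^{4+2+1} ≡ 16 × 13 × 8 ≡ 15 mod 17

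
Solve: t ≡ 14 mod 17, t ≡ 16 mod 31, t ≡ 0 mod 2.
M = 17 × 31 × 2 = 1054. M₁ = 62, y₁ ≡ 14 mod 17. M₂ = 34, y₂ ≡ 21 mod 31. M₃ = 527, y₃ ≡ 1 mod 2. t = 14×62×14 + 16×34×21 + 0×527×1 ≡ 388 mod 1054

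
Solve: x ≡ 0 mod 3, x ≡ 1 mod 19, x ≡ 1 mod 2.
M = 3 × 19 × 2 = 114. M₁ = 38, y₁ ≡ 2 mod 3. M₂ = 6, y₂ ≡ 16 mod 19. M₃ = 57, y₃ ≡ 1 mod 2. x = 0×38×2 + 1×6×16 + 1×57×1 ≡ 39 mod 114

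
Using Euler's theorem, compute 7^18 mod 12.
By Euler: 7^{4} ≡ 1 mod 12 since gcd(7, 12) = 1. 18 = 4×4 + 2. So 7^{18} ≡ 7^{2} ≡ 1 mod 12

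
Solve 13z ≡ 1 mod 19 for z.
Since 19 is prime, by Fermat 13^(-1) ≡ 13^{17} ≡ 3 mod 19. Verify: 13 × 3 = 39 ≡ 1 mod 19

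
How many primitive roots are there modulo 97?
A prime p has φ(p-1) primitive roots; here φ(96) = 32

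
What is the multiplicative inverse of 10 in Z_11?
Since 11 is prime, by Fermat 10^(-1) ≡ 10^{9} ≡ 10 mod 11. Verify: 10 × 10 = 100 ≡ 1 mod 11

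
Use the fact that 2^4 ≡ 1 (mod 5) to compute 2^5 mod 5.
By Fermat: 2^{4} ≡ 1 (mod 5). So 2^{5} = 2^{4} · 2^{1} ≡ 2^{1} ≡ 2 (mod 5)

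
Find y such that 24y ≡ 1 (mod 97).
Since 97 is prime, by Fermat 24^(-1) ≡ 24^{95} ≡ 93 (mod 97). Verify: 24 × 93 = 2232 ≡ 1 (mod 97)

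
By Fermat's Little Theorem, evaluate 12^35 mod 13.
By Fermat: 12^{12} ≡ 1 (mod 13). 35 = 2×12 + 11. So 12^{35} ≡ 12^{11} ≡ 12 (mod 13)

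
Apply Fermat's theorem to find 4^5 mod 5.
By Fermat: 4^{4} ≡ 1 mod 5. So 4^{5} = 4^{4} · 4^{1} ≡ 4^{1} ≡ 4 mod 5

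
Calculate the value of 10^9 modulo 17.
By repeated squaring (mod 17): 10^{1}≡10, 10^{2}≡15, 10^{4}≡4, 10^{8}≡16. Then 10^{9} = 10^{8+1} ≡ 16 × 10 ≡ 7 (mod 17)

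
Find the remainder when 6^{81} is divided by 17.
By Fermat: 6^{16} ≡ 1 (mod 17). 81 = 5×16 + 1. So 6^{81} ≡ 6^{1} ≡ 6 (mod 17)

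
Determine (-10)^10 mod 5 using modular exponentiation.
By repeated squaring (mod 5): (-10)^{1}≡0, (-10)^{2}≡0, (-10)^{4}≡0, (-10)^{8}≡0. Then (-10)^{10} = (-10)^{8+2} ≡ 0 × 0 ≡ 0 (mod 5)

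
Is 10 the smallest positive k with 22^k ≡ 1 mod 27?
Powers of 22 mod 27: 22^1≡22, 22^2≡25, 22^3≡10, 22^4≡4, 22^5≡7, 22^6≡19, 22^7≡13, 22^8≡16, 22^9≡1. Already 22^9≡1, so the order is 9 < 10. No, the actual order is 9.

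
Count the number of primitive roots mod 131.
A prime p has φ(p-1) primitive roots; here φ(130) = 48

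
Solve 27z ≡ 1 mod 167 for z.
Since 167 is prime, by Fermat 27^(-1) ≡ 27^{165} ≡ 99 mod 167. Verify: 27 × 99 = 2673 ≡ 1 mod 167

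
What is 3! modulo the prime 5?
(4)! = (3)! × (4) ≡ -1 mod 5. So (3)! ≡ -1 × (4)^(-1) ≡ (-1)×(-1) = 1 mod 5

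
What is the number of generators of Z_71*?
A prime p has φ(p-1) primitive roots; here φ(70) = 24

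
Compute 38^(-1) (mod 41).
Since 41 is prime, by Fermat 38^(-1) ≡ 38^{39} ≡ 27 (mod 41). Verify: 38 × 27 = 1026 ≡ 1 (mod 41)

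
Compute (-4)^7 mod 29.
By repeated squaring mod 29: (-4)^{1}≡25, (-4)^{2}≡16, (-4)^{4}≡24. Then (-4)^{7} = (-4)^{4+2+1} ≡ 24 × 16 × 25 ≡ 1 mod 29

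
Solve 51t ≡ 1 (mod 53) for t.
Since 53 is prime, by Fermat 51^(-1) ≡ 51^{51} ≡ 26 (mod 53). Verify: 51 × 26 = 1326 ≡ 1 (mod 53)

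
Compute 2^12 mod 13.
Using Fermat: 2^{12} ≡ 1 mod 13. 12 ≡ 0 mod 12. So 2^{12} ≡ 2^{0} ≡ 1 mod 13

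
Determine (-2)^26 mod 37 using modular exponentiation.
By repeated squaring mod 37: (-2)^{1}≡35, (-2)^{2}≡4, (-2)^{4}≡16, (-2)^{8}≡34, (-2)^{16}≡9. Then (-2)^{26} = (-2)^{16+8+2} ≡ 9 × 34 × 4 ≡ 3 mod 37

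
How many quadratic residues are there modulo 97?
The squaring map on Z_97* is 2-to-1, so there are (96)/2 = 48 QRs.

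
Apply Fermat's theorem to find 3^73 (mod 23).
By Fermat: 3^{22} ≡ 1 (mod 23). 73 = 3×22 + 7. So 3^{73} ≡ 3^{7} ≡ 2 (mod 23)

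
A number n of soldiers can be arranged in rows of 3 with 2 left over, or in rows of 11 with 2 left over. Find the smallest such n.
M = 3 × 11 = 33. M₁ = 11, y₁ ≡ 2 (mod 3). M₂ = 3, y₂ ≡ 4 (mod 11). n = 2×11×2 + 2×3×4 ≡ 2 (mod 33)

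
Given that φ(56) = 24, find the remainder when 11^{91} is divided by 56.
By Euler: 11^{24} ≡ 1 (mod 56) since gcd(11, 56) = 1. 91 = 3×24 + 19. So 11^{91} ≡ 11^{19} ≡ 11 (mod 56)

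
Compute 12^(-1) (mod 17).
Since 17 is prime, by Fermat 12^(-1) ≡ 12^{15} ≡ 10 (mod 17). Verify: 12 × 10 = 120 ≡ 1 (mod 17)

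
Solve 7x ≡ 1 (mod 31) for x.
Since 31 is prime, by Fermat 7^(-1) ≡ 7^{29} ≡ 9 (mod 31). Verify: 7 × 9 = 63 ≡ 1 (mod 31)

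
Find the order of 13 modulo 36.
Powers of 13 mod 36: 13^1≡13, 13^2≡25, 13^3≡1. Order = 3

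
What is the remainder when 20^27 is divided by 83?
By repeated squaring (mod 83): 20^{1}≡20, 20^{2}≡68, 20^{4}≡59, 20^{8}≡78, 20^{16}≡25. Then 20^{27} = 20^{16+8+2+1} ≡ 25 × 78 × 68 × 20 ≡ 67 (mod 83)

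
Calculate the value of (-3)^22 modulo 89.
By repeated squaring mod 89: (-3)^{1}≡86, (-3)^{2}≡9, (-3)^{4}≡81, (-3)^{8}≡64, (-3)^{16}≡2. Then (-3)^{22} = (-3)^{16+4+2} ≡ 2 × 81 × 9 ≡ 34 mod 89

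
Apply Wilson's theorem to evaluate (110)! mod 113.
(112)! = (110)! × (111) × (112) ≡ -1 (mod 113). So (110)! ≡ -1 × [(112)(111)]^(-1) ≡ 56 (mod 113)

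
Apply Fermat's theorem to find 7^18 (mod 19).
By Fermat's Little Theorem, 7^{18} ≡ 1 (mod 19) since 19 is prime and gcd(7, 19) = 1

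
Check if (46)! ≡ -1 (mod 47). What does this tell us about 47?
(46)! mod 47 = 46. Since this equals -1 (mod 47), Wilson confirms 47 is prime.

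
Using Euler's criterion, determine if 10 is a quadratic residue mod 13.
By Euler's criterion: 10^{6} ≡ 1 (mod 13). Since this equals 1, 10 is a QR.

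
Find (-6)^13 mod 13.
Using Fermat: (-6)^{12} ≡ 1 mod 13. 13 ≡ 1 mod 12. So (-6)^{13} ≡ (-6)^{1} ≡ 7 mod 13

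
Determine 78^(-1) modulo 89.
Since 89 is prime, by Fermat 78^(-1) ≡ 78^{87} ≡ 8 (mod 89). Verify: 78 × 8 = 624 ≡ 1 (mod 89)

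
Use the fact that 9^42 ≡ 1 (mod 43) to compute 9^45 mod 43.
By Fermat: 9^{42} ≡ 1 (mod 43). So 9^{45} = 9^{42} · 9^{3} ≡ 9^{3} ≡ 41 (mod 43)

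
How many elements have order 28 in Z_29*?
Number of primitive roots mod 29 = φ(p-1) = φ(28) = 12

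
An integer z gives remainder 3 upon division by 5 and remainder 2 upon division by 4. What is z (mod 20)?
M = 5 × 4 = 20. M₁ = 4, y₁ ≡ 4 (mod 5). M₂ = 5, y₂ ≡ 1 (mod 4). z = 3×4×4 + 2×5×1 ≡ 18 (mod 20)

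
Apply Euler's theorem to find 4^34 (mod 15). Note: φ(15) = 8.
By Euler: 4^{8} ≡ 1 (mod 15) since gcd(4, 15) = 1. 34 = 4×8 + 2. So 4^{34} ≡ 4^{2} ≡ 1 (mod 15)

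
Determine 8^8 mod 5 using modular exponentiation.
Using Fermat: 8^{4} ≡ 1 (mod 5). 8 ≡ 0 (mod 4). So 8^{8} ≡ 8^{0} ≡ 1 (mod 5)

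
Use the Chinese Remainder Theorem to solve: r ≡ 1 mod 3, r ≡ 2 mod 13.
M = 3 × 13 = 39. M₁ = 13, y₁ ≡ 1 mod 3. M₂ = 3, y₂ ≡ 9 mod 13. r = 1×13×1 + 2×3×9 ≡ 28 mod 39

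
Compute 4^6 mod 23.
By repeated squaring (mod 23): 4^{1}≡4, 4^{2}≡16, 4^{4}≡3. Then 4^{6} = 4^{4+2} ≡ 3 × 16 ≡ 2 (mod 23)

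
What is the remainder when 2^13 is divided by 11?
Using Fermat: 2^{10} ≡ 1 (mod 11). 13 ≡ 3 (mod 10). So 2^{13} ≡ 2^{3} ≡ 8 (mod 11)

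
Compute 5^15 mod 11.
Using Fermat: 5^{10} ≡ 1 mod 11. 15 ≡ 5 mod 10. So 5^{15} ≡ 5^{5} ≡ 1 mod 11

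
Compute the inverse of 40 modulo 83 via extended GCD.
Extended GCD: 40(27) + 83(-13) = 1. So 40^(-1) ≡ 27 mod 83. Verify: 40 × 27 = 1080 ≡ 1 mod 83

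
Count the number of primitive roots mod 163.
A prime p has φ(p-1) primitive roots; here φ(162) = 54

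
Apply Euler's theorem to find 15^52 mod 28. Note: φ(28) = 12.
By Euler: 15^{12} ≡ 1 mod 28 since gcd(15, 28) = 1. 52 = 4×12 + 4. So 15^{52} ≡ 15^{4} ≡ 1 mod 28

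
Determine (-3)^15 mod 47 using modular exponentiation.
By repeated squaring (mod 47): (-3)^{1}≡44, (-3)^{2}≡9, (-3)^{4}≡34, (-3)^{8}≡28. Then (-3)^{15} = (-3)^{8+4+2+1} ≡ 28 × 34 × 9 × 44 ≡ 5 (mod 47)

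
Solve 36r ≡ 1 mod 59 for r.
Since 59 is prime, by Fermat 36^(-1) ≡ 36^{57} ≡ 41 mod 59. Verify: 36 × 41 = 1476 ≡ 1 mod 59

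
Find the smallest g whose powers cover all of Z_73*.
g = 5. For each prime q|72: 5^{36}≡72, 5^{24}≡8, none ≡ 1, so ord_73(5) = 72 and 5 is a primitive root.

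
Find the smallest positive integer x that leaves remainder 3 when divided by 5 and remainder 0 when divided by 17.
M = 5 × 17 = 85. M₁ = 17, y₁ ≡ 3 mod 5. M₂ = 5, y₂ ≡ 7 mod 17. x = 3×17×3 + 0×5×7 ≡ 68 mod 85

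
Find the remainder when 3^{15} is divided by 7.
By Fermat: 3^{6} ≡ 1 (mod 7). 15 = 2×6 + 3. So 3^{15} ≡ 3^{3} ≡ 6 (mod 7)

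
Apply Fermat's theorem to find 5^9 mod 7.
By Fermat: 5^{6} ≡ 1 mod 7. So 5^{9} = 5^{6} · 5^{3} ≡ 5^{3} ≡ 6 mod 7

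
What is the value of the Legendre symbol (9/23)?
(9/23) = 9^{11} mod 23 = 1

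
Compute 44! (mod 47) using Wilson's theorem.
(46)! = (44)! × (45) × (46) ≡ -1 (mod 47). So (44)! ≡ -1 × [(46)(45)]^(-1) ≡ 23 (mod 47)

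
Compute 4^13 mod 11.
Using Fermat: 4^{10} ≡ 1 mod 11. 13 ≡ 3 mod 10. So 4^{13} ≡ 4^{3} ≡ 9 mod 11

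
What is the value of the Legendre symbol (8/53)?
(8/53) = 8^{26} mod 53 = -1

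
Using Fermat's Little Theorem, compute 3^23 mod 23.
By Fermat: 3^{22} ≡ 1 (mod 23). So 3^{23} = 3^{22} · 3^{1} ≡ 3^{1} ≡ 3 (mod 23)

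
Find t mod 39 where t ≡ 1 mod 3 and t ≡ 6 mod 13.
M = 3 × 13 = 39. M₁ = 13, y₁ ≡ 1 mod 3. M₂ = 3, y₂ ≡ 9 mod 13. t = 1×13×1 + 6×3×9 ≡ 19 mod 39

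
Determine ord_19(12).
Powers of 12 mod 19: 12^1≡12, 12^2≡11, 12^3≡18, 12^4≡7, 12^5≡8, 12^6≡1. So the order of 12 is 6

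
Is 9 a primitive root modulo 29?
9^{14} ≡ 1 mod 29 and 14 < 28, so ord_29(9) = 14 ≠ 28 and 9 is not a primitive root.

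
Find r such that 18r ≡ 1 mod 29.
Since 29 is prime, by Fermat 18^(-1) ≡ 18^{27} ≡ 21 mod 29. Verify: 18 × 21 = 378 ≡ 1 mod 29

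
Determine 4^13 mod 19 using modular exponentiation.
By repeated squaring mod 19: 4^{1}≡4, 4^{2}≡16, 4^{4}≡9, 4^{8}≡5. Then 4^{13} = 4^{8+4+1} ≡ 5 × 9 × 4 ≡ 9 mod 19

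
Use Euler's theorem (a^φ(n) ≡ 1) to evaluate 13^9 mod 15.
By Euler: 13^{8} ≡ 1 (mod 15) since gcd(13, 15) = 1. 9 = 1×8 + 1. So 13^{9} ≡ 13^{1} ≡ 13 (mod 15)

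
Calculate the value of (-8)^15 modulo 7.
Using Fermat: (-8)^{6} ≡ 1 (mod 7). 15 ≡ 3 (mod 6). So (-8)^{15} ≡ (-8)^{3} ≡ 6 (mod 7)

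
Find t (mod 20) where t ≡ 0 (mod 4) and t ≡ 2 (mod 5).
M = 4 × 5 = 20. M₁ = 5, y₁ ≡ 1 (mod 4). M₂ = 4, y₂ ≡ 4 (mod 5). t = 0×5×1 + 2×4×4 ≡ 12 (mod 20)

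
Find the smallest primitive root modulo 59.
g = 2. For each prime q|58: 2^{29}≡58, 2^{2}≡4, none ≡ 1, so ord_59(2) = 58 and 2 is a primitive root.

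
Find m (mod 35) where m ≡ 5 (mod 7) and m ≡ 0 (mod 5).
M = 7 × 5 = 35. M₁ = 5, y₁ ≡ 3 (mod 7). M₂ = 7, y₂ ≡ 3 (mod 5). m = 5×5×3 + 0×7×3 ≡ 5 (mod 35)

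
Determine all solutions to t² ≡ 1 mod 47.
The square roots of 1 mod 47 are 1 and 46. Verify: 1² = 1 ≡ 1 mod 47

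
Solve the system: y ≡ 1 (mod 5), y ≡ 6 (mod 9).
M = 5 × 9 = 45. M₁ = 9, y₁ ≡ 4 (mod 5). M₂ = 5, y₂ ≡ 2 (mod 9). y = 1×9×4 + 6×5×2 ≡ 6 (mod 45)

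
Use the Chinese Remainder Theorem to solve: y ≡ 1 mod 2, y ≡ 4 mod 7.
M = 2 × 7 = 14. M₁ = 7, y₁ ≡ 1 mod 2. M₂ = 2, y₂ ≡ 4 mod 7. y = 1×7×1 + 4×2×4 ≡ 11 mod 14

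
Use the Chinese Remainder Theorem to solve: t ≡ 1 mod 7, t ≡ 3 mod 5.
M = 7 × 5 = 35. M₁ = 5, y₁ ≡ 3 mod 7. M₂ = 7, y₂ ≡ 3 mod 5. t = 1×5×3 + 3×7×3 ≡ 8 mod 35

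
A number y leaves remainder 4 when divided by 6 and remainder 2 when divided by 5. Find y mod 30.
M = 6 × 5 = 30. M₁ = 5, y₁ ≡ 5 mod 6. M₂ = 6, y₂ ≡ 1 mod 5. y = 4×5×5 + 2×6×1 ≡ 22 mod 30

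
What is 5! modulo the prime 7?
(6)! = (5)! × (6) ≡ -1 mod 7. So (5)! ≡ -1 × (6)^(-1) ≡ (-1)×(-1) = 1 mod 7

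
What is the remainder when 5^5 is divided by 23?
By repeated squaring mod 23: 5^{1}≡5, 5^{2}≡2, 5^{4}≡4. Then 5^{5} = 5^{4+1} ≡ 4 × 5 ≡ 20 mod 23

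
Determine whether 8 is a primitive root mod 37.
8^{12} ≡ 1 (mod 37) and 12 < 36, so ord_37(8) = 12 ≠ 36 and 8 is not a primitive root.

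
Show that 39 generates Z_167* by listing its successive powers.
39^1, 39^2, ..., 39^{166} mod 167: [39, 18, 34, 157, 111, 154, 161, 100, 59, 130, 60, 2, 78, 36, 68, 147, 55, 141, 155, 33, 118, 93, 120, 4, 156, 72, 136, 127, 110, 115, 143, 66, 69, 19, 73, 8, 145, 144, 105, 87, 53, 63, 119, 132, 138, 38, 146, 16, 123, 121, 43, 7, 106, 126, 71, 97, 109, 76, 125, 32, 79, 75, 86, 14, 45, 85, 142, 27, 51, 152, 83, 64, 158, 150, 5, 28, 90, 3, 117, 54, 102, 137, 166, 128, 149, 133, 10, 56, 13, 6, 67, 108, 37, 107, 165, 89, 131, 99, 20, 112, 26, 12, 134, 49, 74, 47, 163, 11, 95, 31, 40, 57, 52, 24, 101, 98, 148, 94, 159, 22, 23, 62, 80, 114, 104, 48, 35, 29, 129, 21, 151, 44, 46, 124, 160, 61, 41, 96, 70, 58, 91, 42, 135, 88, 92, 81, 153, 122, 82, 25, 140, 116, 15, 84, 103, 9, 17, 162, 139, 77, 164, 50, 113, 65, 30, 1]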